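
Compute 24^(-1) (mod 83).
45

Using Extended Euclidean Algorithm:
gcd(24, 83) = 1
Bezout coefficients: 24 × -38 + 83 × 11 = 1
So 24 × -38 ≡ 1 (mod 83)
The inverse is -38 mod 83 = 45
Verification: 24 × 45 = 1080 = 13 × 83 + 1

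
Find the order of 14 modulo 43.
Powers of 14 mod 43: 14^1≡14, 14^2≡24, 14^3≡35, 14^4≡17, 14^5≡23, 14^6≡21, 14^7≡36, 14^8≡31, 14^9≡4, 14^10≡13, 14^11≡10, 14^12≡11, 14^13≡25, 14^14≡6, 14^15≡41, 14^16≡15, 14^17≡38, 14^18≡16, 14^19≡9, 14^20≡40, 14^21≡1. Order = 21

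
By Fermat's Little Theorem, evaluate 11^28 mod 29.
By Fermat's Little Theorem, 11^{28} ≡ 1 (mod 29) since 29 is prime and gcd(11, 29) = 1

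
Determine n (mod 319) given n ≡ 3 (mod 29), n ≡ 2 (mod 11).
90

Using the Chinese Remainder Theorem:
M = product of moduli = 319
For equation 1: M_1 = 11, 11 ≡ 11 (mod 29), inverse of 11 mod 29 is 8 (check: 11 × 8 = 88 ≡ 1 (mod 29))
For equation 2: M_2 = 29, 29 ≡ 7 (mod 11), inverse of 29 mod 11 is 8 (check: 7 × 8 = 56 ≡ 1 (mod 11))
Combine: n ≡ Σ r_i×M_i×(M_i⁻¹ mod m_i) = 3×11×8 + 2×29×8 = 264 + 464 = 728
728 mod 319 = 90
n ≡ 90 (mod 319)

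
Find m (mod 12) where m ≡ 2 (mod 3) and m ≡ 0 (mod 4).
M = 3 × 4 = 12. M₁ = 4, y₁ ≡ 1 (mod 3). M₂ = 3, y₂ ≡ 3 (mod 4). m = 2×4×1 + 0×3×3 ≡ 8 (mod 12)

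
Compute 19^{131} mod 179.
70

Using successive squaring:
Binary expansion of 131: 10000011
Powers of 19 mod 179 (each is the square of the previous):
  19^1 ≡ 19 (mod 179)
  19^2 ≡ 19² = 361 ≡ 3 (mod 179)
  19^4 ≡ 3² = 9 ≡ 9 (mod 179)
  19^8 ≡ 9² = 81 ≡ 81 (mod 179)
  19^16 ≡ 81² = 6561 ≡ 117 (mod 179)
  19^32 ≡ 117² = 13689 ≡ 85 (mod 179)
  19^64 ≡ 85² = 7225 ≡ 65 (mod 179)
  19^128 ≡ 65² = 4225 ≡ 108 (mod 179)
131 = 128 + 2 + 1, so 19^131 = 19^128 × 19^2 × 19^1 ≡ 108 × 3 × 19 (mod 179)
Multiplying step by step:
  108 × 3 = 324 ≡ 145 (mod 179)
  145 × 19 = 2755 ≡ 70 (mod 179)
Result: 19^131 ≡ 70 (mod 179)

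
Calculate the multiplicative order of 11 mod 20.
Powers of 11 mod 20: 11^1≡11, 11^2≡1. Order = 2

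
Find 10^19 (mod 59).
Using repeated squaring. 19 = 16 + 2 + 1 (binary 10011). Repeated squaring mod 59: 10^1 ≡ 10; 10^2 ≡ 10² = 100 ≡ 41; 10^4 ≡ 41² = 1681 ≡ 29; 10^8 ≡ 29² = 841 ≡ 15; 10^16 ≡ 15² = 225 ≡ 48. Multiply: 10^19 = 10^16 × 10^2 × 10^1 ≡ 48 × 41 × 10 (mod 59): 48 × 41 = 1968 ≡ 21; 21 × 10 = 210 ≡ 33. So 10^19 ≡ 33 (mod 59).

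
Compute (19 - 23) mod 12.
8

(19 - 23) = -4
-4 mod 12 = 8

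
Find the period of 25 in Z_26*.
Powers of 25 mod 26: 25^1≡25, 25^2≡1. Order = 2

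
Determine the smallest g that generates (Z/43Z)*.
3

A primitive root g modulo p has order p-1 = 42
Prime divisors of 42: [2, 3, 7]
g is a primitive root iff g^(42/q) ≢ 1 (mod 43) for each prime divisor q
Testing small values:
  g = 2: 2^21 ≡ 42, 2^14 ≡ 1, 2^6 ≡ 21 (mod 43) → 2^14 ≡ 1, not primitive root
  g = 3: 3^21 ≡ 42, 3^14 ≡ 36, 3^6 ≡ 41 (mod 43) → none is 1, primitive root!
The smallest primitive root is 3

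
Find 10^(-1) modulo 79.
8

Using Extended Euclidean Algorithm:
gcd(10, 79) = 1
Bezout coefficients: 10 × 8 + 79 × -1 = 1
So 10 × 8 ≡ 1 (mod 79)
The inverse is 8 mod 79 = 8
Verification: 10 × 8 = 80 = 1 × 79 + 1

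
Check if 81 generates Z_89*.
p - 1 = 88 has prime divisors 2, 11. Check 81^(88/q) mod 89 for each: 81^(88/2) = 81^44 ≡ 1, 81^(88/11) = 81^8 ≡ 4 (mod 89). Since 81^44 ≡ 1 (mod 89), the order of 81 divides 44 (in fact the order is 22) ≠ 88, so it is not a primitive root.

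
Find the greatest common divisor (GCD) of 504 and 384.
24

Using the Euclidean algorithm:
504 = 1 × 384 + 120
384 = 3 × 120 + 24
120 = 5 × 24 + 0

GCD(504, 384) = 24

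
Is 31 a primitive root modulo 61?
Yes

To verify, check if 31^(60/q) ≢ 1 (mod 61) for each prime divisor q of 60
Divisors of 60 = 60: [1, 2, 3, 4, 5, 6, 10, 12, 15, 20, 30, 60]
  31^(60/2) = 31^30 ≡ 60 (mod 61)
  31^(60/3) = 31^20 ≡ 13 (mod 61)
  31^(60/5) = 31^12 ≡ 34 (mod 61)
Conclusion: 31 is a primitive root modulo 61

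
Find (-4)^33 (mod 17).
Using Fermat: (-4)^{16} ≡ 1 (mod 17). 33 ≡ 1 (mod 16). So (-4)^{33} ≡ (-4)^{1} ≡ 13 (mod 17)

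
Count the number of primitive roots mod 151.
Number of primitive roots mod 151 = φ(150) = 40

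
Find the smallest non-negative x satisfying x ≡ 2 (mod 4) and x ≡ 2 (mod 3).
M = 4 × 3 = 12. M₁ = 3, y₁ ≡ 3 (mod 4). M₂ = 4, y₂ ≡ 1 (mod 3). x = 2×3×3 + 2×4×1 ≡ 2 (mod 12)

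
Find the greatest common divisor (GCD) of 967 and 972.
1

Using the Euclidean algorithm:
967 = 0 × 972 + 967
972 = 1 × 967 + 5
967 = 193 × 5 + 2
5 = 2 × 2 + 1
2 = 2 × 1 + 0

GCD(967, 972) = 1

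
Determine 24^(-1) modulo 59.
24^(-1) ≡ 32 (mod 59). Verification: 24 × 32 = 768 ≡ 1 (mod 59)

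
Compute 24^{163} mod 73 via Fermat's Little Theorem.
49

By Fermat's Little Theorem, a^(p-1) ≡ 1 (mod p) for prime p and gcd(a, p) = 1
Here p = 73, so 24^72 ≡ 1 (mod 73)
We can reduce the exponent: 163 mod 72 = 19
So 24^163 ≡ 24^19 (mod 73)
Computing: 24^19 mod 73 = 49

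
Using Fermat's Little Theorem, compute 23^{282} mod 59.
48

By Fermat's Little Theorem, a^(p-1) ≡ 1 (mod p) for prime p and gcd(a, p) = 1
Here p = 59, so 23^58 ≡ 1 (mod 59)
We can reduce the exponent: 282 mod 58 = 50
So 23^282 ≡ 23^50 (mod 59)
Computing: 23^50 mod 59 = 48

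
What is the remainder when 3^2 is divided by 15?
2 = 2 (binary 10). Repeated squaring mod 15: 3^1 ≡ 3; 3^2 ≡ 3² = 9 ≡ 9. So 3^2 ≡ 9 (mod 15).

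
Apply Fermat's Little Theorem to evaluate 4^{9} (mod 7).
1

By Fermat's Little Theorem, a^(p-1) ≡ 1 (mod p) for prime p and gcd(a, p) = 1
Here p = 7, so 4^6 ≡ 1 (mod 7)
We can reduce the exponent: 9 mod 6 = 3
So 4^9 ≡ 4^3 (mod 7)
Computing: 4^3 mod 7 = 1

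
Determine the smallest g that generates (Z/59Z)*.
2

A primitive root g modulo p has order p-1 = 58
Prime divisors of 58: [2, 29]
g is a primitive root iff g^(58/q) ≢ 1 (mod 59) for each prime divisor q
Testing small values:
  g = 2: 2^29 ≡ 58, 2^2 ≡ 4 (mod 59) → none is 1, primitive root!
The smallest primitive root is 2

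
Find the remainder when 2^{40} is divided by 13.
By Fermat: 2^{12} ≡ 1 (mod 13). 40 = 3×12 + 4. So 2^{40} ≡ 2^{4} ≡ 3 (mod 13)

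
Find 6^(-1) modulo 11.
2

Using Extended Euclidean Algorithm:
gcd(6, 11) = 1
Bezout coefficients: 6 × 2 + 11 × -1 = 1
So 6 × 2 ≡ 1 (mod 11)
The inverse is 2 mod 11 = 2
Verification: 6 × 2 = 12 = 1 × 11 + 1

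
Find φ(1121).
1044

Prime factorization: 1121 = 19 × 59
Using the formula φ(n) = n × Π(1 - 1/p) for each prime factor p:
φ(1121) = 1121 × (1 - 1/19) × (1 - 1/59)
φ(1121) = 1044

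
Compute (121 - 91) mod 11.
8

(121 - 91) = 30
30 mod 11 = 8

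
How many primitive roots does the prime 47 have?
Number of primitive roots mod 47 = φ(46) = 22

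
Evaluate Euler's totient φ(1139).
1056

Prime factorization: 1139 = 17 × 67
Using the formula φ(n) = n × Π(1 - 1/p) for each prime factor p:
φ(1139) = 1139 × (1 - 1/17) × (1 - 1/67)
φ(1139) = 1056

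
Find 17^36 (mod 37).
Using Fermat: 17^{36} ≡ 1 (mod 37). 36 ≡ 0 (mod 36). So 17^{36} ≡ 17^{0} ≡ 1 (mod 37)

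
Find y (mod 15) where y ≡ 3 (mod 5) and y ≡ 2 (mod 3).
M = 5 × 3 = 15. M₁ = 3, y₁ ≡ 2 (mod 5). M₂ = 5, y₂ ≡ 2 (mod 3). y = 3×3×2 + 2×5×2 ≡ 8 (mod 15)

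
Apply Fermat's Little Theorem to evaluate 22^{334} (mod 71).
12

By Fermat's Little Theorem, a^(p-1) ≡ 1 (mod p) for prime p and gcd(a, p) = 1
Here p = 71, so 22^70 ≡ 1 (mod 71)
We can reduce the exponent: 334 mod 70 = 54
So 22^334 ≡ 22^54 (mod 71)
Computing: 22^54 mod 71 = 12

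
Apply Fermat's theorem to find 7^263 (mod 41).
By Fermat: 7^{40} ≡ 1 (mod 41). 263 = 6×40 + 23. So 7^{263} ≡ 7^{23} ≡ 26 (mod 41)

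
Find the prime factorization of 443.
443

Divide by primes starting from smallest:
443 ÷ 443 = 1

443 = 443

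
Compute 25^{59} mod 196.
65

Using successive squaring:
Binary expansion of 59: 111011
Powers of 25 mod 196 (each is the square of the previous):
  25^1 ≡ 25 (mod 196)
  25^2 ≡ 25² = 625 ≡ 37 (mod 196)
  25^4 ≡ 37² = 1369 ≡ 193 (mod 196)
  25^8 ≡ 193² = 37249 ≡ 9 (mod 196)
  25^16 ≡ 9² = 81 ≡ 81 (mod 196)
  25^32 ≡ 81² = 6561 ≡ 93 (mod 196)
59 = 32 + 16 + 8 + 2 + 1, so 25^59 = 25^32 × 25^16 × 25^8 × 25^2 × 25^1 ≡ 93 × 81 × 9 × 37 × 25 (mod 196)
Multiplying step by step:
  93 × 81 = 7533 ≡ 85 (mod 196)
  85 × 9 = 765 ≡ 177 (mod 196)
  177 × 37 = 6549 ≡ 81 (mod 196)
  81 × 25 = 2025 ≡ 65 (mod 196)
Result: 25^59 ≡ 65 (mod 196)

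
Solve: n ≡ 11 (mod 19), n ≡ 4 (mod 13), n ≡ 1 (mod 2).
M = 19 × 13 × 2 = 494. M₁ = 26, y₁ ≡ 11 (mod 19). M₂ = 38, y₂ ≡ 12 (mod 13). M₃ = 247, y₃ ≡ 1 (mod 2). n = 11×26×11 + 4×38×12 + 1×247×1 ≡ 277 (mod 494)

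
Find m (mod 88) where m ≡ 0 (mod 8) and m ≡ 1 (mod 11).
M = 8 × 11 = 88. M₁ = 11, y₁ ≡ 3 (mod 8). M₂ = 8, y₂ ≡ 7 (mod 11). m = 0×11×3 + 1×8×7 ≡ 56 (mod 88)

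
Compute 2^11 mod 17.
Using repeated squaring. 11 = 8 + 2 + 1 (binary 1011). Repeated squaring mod 17: 2^1 ≡ 2; 2^2 ≡ 2² = 4 ≡ 4; 2^4 ≡ 4² = 16 ≡ 16; 2^8 ≡ 16² = 256 ≡ 1. Multiply: 2^11 = 2^8 × 2^2 × 2^1 ≡ 1 × 4 × 2 (mod 17): 1 × 4 = 4 ≡ 4; 4 × 2 = 8 ≡ 8. So 2^11 ≡ 8 (mod 17).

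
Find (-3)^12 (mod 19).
Using repeated squaring. (-3) ≡ 16 (mod 19). 12 = 8 + 4 (binary 1100). Repeated squaring mod 19: 16^1 ≡ 16; 16^2 ≡ 16² = 256 ≡ 9; 16^4 ≡ 9² = 81 ≡ 5; 16^8 ≡ 5² = 25 ≡ 6. Multiply: (-3)^12 ≡ 16^8 × 16^4 ≡ 6 × 5 (mod 19): 6 × 5 = 30 ≡ 11. So (-3)^12 ≡ 11 (mod 19).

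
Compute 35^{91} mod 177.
137

Using successive squaring:
Binary expansion of 91: 1011011
Powers of 35 mod 177 (each is the square of the previous):
  35^1 ≡ 35 (mod 177)
  35^2 ≡ 35² = 1225 ≡ 163 (mod 177)
  35^4 ≡ 163² = 26569 ≡ 19 (mod 177)
  35^8 ≡ 19² = 361 ≡ 7 (mod 177)
  35^16 ≡ 7² = 49 ≡ 49 (mod 177)
  35^32 ≡ 49² = 2401 ≡ 100 (mod 177)
  35^64 ≡ 100² = 10000 ≡ 88 (mod 177)
91 = 64 + 16 + 8 + 2 + 1, so 35^91 = 35^64 × 35^16 × 35^8 × 35^2 × 35^1 ≡ 88 × 49 × 7 × 163 × 35 (mod 177)
Multiplying step by step:
  88 × 49 = 4312 ≡ 64 (mod 177)
  64 × 7 = 448 ≡ 94 (mod 177)
  94 × 163 = 15322 ≡ 100 (mod 177)
  100 × 35 = 3500 ≡ 137 (mod 177)
Result: 35^91 ≡ 137 (mod 177)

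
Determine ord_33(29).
Powers of 29 mod 33: 29^1≡29, 29^2≡16, 29^3≡2, 29^4≡25, 29^5≡32, 29^6≡4, 29^7≡17, 29^8≡31, 29^9≡8, 29^10≡1. Order = 10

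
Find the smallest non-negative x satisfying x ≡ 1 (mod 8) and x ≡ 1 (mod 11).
M = 8 × 11 = 88. M₁ = 11, y₁ ≡ 3 (mod 8). M₂ = 8, y₂ ≡ 7 (mod 11). x = 1×11×3 + 1×8×7 ≡ 1 (mod 88)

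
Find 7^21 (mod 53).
Using repeated squaring. 21 = 16 + 4 + 1 (binary 10101). Repeated squaring mod 53: 7^1 ≡ 7; 7^2 ≡ 7² = 49 ≡ 49; 7^4 ≡ 49² = 2401 ≡ 16; 7^8 ≡ 16² = 256 ≡ 44; 7^16 ≡ 44² = 1936 ≡ 28. Multiply: 7^21 = 7^16 × 7^4 × 7^1 ≡ 28 × 16 × 7 (mod 53): 28 × 16 = 448 ≡ 24; 24 × 7 = 168 ≡ 9. So 7^21 ≡ 9 (mod 53).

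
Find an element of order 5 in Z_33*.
4 has order 5 mod 33 since 4^{5} ≡ 1 (mod 33) and no smaller power works.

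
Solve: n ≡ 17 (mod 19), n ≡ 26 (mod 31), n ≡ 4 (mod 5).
M = 19 × 31 × 5 = 2945. M₁ = 155, y₁ ≡ 13 (mod 19). M₂ = 95, y₂ ≡ 16 (mod 31). M₃ = 589, y₃ ≡ 4 (mod 5). n = 17×155×13 + 26×95×16 + 4×589×4 ≡ 739 (mod 2945)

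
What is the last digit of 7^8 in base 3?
7 ≡ 1 (mod 3). 8 = 8 (binary 1000). Repeated squaring mod 3: 1^1 ≡ 1; 1^2 ≡ 1² = 1 ≡ 1; 1^4 ≡ 1² = 1 ≡ 1; 1^8 ≡ 1² = 1 ≡ 1. So 7^8 ≡ 1 (mod 3).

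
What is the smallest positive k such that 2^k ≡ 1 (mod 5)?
Powers of 2 mod 5: 2^1≡2, 2^2≡4, 2^3≡3, 2^4≡1. Order = 4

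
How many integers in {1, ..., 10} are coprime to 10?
4

Prime factorization: 10 = 2 × 5
Using the formula φ(n) = n × Π(1 - 1/p) for each prime factor p:
φ(10) = 10 × (1 - 1/2) × (1 - 1/5)
φ(10) = 4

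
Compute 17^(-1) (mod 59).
17^(-1) ≡ 7 (mod 59). Verification: 17 × 7 = 119 ≡ 1 (mod 59)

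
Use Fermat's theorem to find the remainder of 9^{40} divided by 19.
6

By Fermat's Little Theorem, a^(p-1) ≡ 1 (mod p) for prime p and gcd(a, p) = 1
Here p = 19, so 9^18 ≡ 1 (mod 19)
We can reduce the exponent: 40 mod 18 = 4
So 9^40 ≡ 9^4 (mod 19)
Computing: 9^4 mod 19 = 6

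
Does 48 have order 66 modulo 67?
p - 1 = 66 has prime divisors 2, 3, 11. Check 48^(66/q) mod 67 for each: 48^(66/2) = 48^33 ≡ 66, 48^(66/3) = 48^22 ≡ 37, 48^(66/11) = 48^6 ≡ 22 (mod 67). None of these is 1, so 48 has order 66 = φ(67), so it is a primitive root mod 67.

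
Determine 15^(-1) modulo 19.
15^(-1) ≡ 14 (mod 19). Verification: 15 × 14 = 210 ≡ 1 (mod 19)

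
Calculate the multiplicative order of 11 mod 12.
Powers of 11 mod 12: 11^1≡11, 11^2≡1. Order = 2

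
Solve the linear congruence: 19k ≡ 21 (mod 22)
15

Since gcd(19, 22) = 1 divides 21, a solution exists.
Multiply both sides by the inverse of 19 mod 22:
  19^(-1) mod 22 = 7
  x ≡ 7 × 21 ≡ 147 ≡ 15 (mod 22)
Verification: 19 × 15 = 285 = 12 × 22 + 21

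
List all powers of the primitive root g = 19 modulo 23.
g^1, g^2, ..., g^{22} mod 23: {19, 16, 5, 3, 11, 2, 15, 9, 10, 6, 22, 4, 7, 18, 20, 12, 21, 8, 14, 13, 17, 1}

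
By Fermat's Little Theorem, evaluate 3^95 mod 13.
By Fermat: 3^{12} ≡ 1 (mod 13). 95 = 7×12 + 11. So 3^{95} ≡ 3^{11} ≡ 9 (mod 13)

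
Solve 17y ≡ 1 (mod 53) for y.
25

Using Extended Euclidean Algorithm:
gcd(17, 53) = 1
Bezout coefficients: 17 × 25 + 53 × -8 = 1
So 17 × 25 ≡ 1 (mod 53)
The inverse is 25 mod 53 = 25
Verification: 17 × 25 = 425 = 8 × 53 + 1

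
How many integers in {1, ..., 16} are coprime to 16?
8

Prime factorization: 16 = 2^4
Using the formula φ(n) = n × Π(1 - 1/p) for each prime factor p:
φ(16) = 16 × (1 - 1/2)
φ(16) = 8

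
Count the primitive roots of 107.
52

The number of primitive roots modulo p is φ(p-1) = φ(106)
φ(106) = 52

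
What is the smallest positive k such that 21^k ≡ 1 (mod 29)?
Powers of 21 mod 29: 21^1≡21, 21^2≡6, 21^3≡10, 21^4≡7, 21^5≡2, 21^6≡13, 21^7≡12, 21^8≡20, 21^9≡14, 21^10≡4, 21^11≡26, 21^12≡24, 21^13≡11, 21^14≡28, 21^15≡8, 21^16≡23, 21^17≡19, 21^18≡22, 21^19≡27, 21^20≡16, 21^21≡17, 21^22≡9, 21^23≡15, 21^24≡25, 21^25≡3, 21^26≡5, 21^27≡18, 21^28≡1. Order = 28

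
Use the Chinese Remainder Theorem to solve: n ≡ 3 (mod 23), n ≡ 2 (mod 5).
72

Using the Chinese Remainder Theorem:
M = product of moduli = 115
For equation 1: M_1 = 5, 5 ≡ 5 (mod 23), inverse of 5 mod 23 is 14 (check: 5 × 14 = 70 ≡ 1 (mod 23))
For equation 2: M_2 = 23, 23 ≡ 3 (mod 5), inverse of 23 mod 5 is 2 (check: 3 × 2 = 6 ≡ 1 (mod 5))
Combine: n ≡ Σ r_i×M_i×(M_i⁻¹ mod m_i) = 3×5×14 + 2×23×2 = 210 + 92 = 302
302 mod 115 = 72
n ≡ 72 (mod 115)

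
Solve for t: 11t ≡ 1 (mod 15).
11

Since gcd(11, 15) = 1 divides 1, a solution exists.
Multiply both sides by the inverse of 11 mod 15:
  11^(-1) mod 15 = 11
  x ≡ 11 × 1 ≡ 11 ≡ 11 (mod 15)
Verification: 11 × 11 = 121 = 8 × 15 + 1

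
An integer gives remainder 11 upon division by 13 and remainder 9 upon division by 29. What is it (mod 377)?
M = 13 × 29 = 377. M₁ = 29, y₁ ≡ 9 (mod 13). M₂ = 13, y₂ ≡ 9 (mod 29). y = 11×29×9 + 9×13×9 ≡ 154 (mod 377). The smallest positive such number is 154.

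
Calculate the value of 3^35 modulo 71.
Using repeated squaring. 35 = 32 + 2 + 1 (binary 100011). Repeated squaring mod 71: 3^1 ≡ 3; 3^2 ≡ 3² = 9 ≡ 9; 3^4 ≡ 9² = 81 ≡ 10; 3^8 ≡ 10² = 100 ≡ 29; 3^16 ≡ 29² = 841 ≡ 60; 3^32 ≡ 60² = 3600 ≡ 50. Multiply: 3^35 = 3^32 × 3^2 × 3^1 ≡ 50 × 9 × 3 (mod 71): 50 × 9 = 450 ≡ 24; 24 × 3 = 72 ≡ 1. So 3^35 ≡ 1 (mod 71).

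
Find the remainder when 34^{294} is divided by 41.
By Fermat: 34^{40} ≡ 1 (mod 41). 294 = 7×40 + 14. So 34^{294} ≡ 34^{14} ≡ 2 (mod 41)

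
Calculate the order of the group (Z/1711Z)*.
1624

Prime factorization: 1711 = 29 × 59
Using the formula φ(n) = n × Π(1 - 1/p) for each prime factor p:
φ(1711) = 1711 × (1 - 1/29) × (1 - 1/59)
φ(1711) = 1624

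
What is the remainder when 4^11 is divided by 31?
Using repeated squaring. 11 = 8 + 2 + 1 (binary 1011). Repeated squaring mod 31: 4^1 ≡ 4; 4^2 ≡ 4² = 16 ≡ 16; 4^4 ≡ 16² = 256 ≡ 8; 4^8 ≡ 8² = 64 ≡ 2. Multiply: 4^11 = 4^8 × 4^2 × 4^1 ≡ 2 × 16 × 4 (mod 31): 2 × 16 = 32 ≡ 1; 1 × 4 = 4 ≡ 4. So 4^11 ≡ 4 (mod 31).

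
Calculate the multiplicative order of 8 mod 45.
Powers of 8 mod 45: 8^1≡8, 8^2≡19, 8^3≡17, 8^4≡1. Order = 4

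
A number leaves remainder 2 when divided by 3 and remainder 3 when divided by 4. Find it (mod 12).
M = 3 × 4 = 12. M₁ = 4, y₁ ≡ 1 (mod 3). M₂ = 3, y₂ ≡ 3 (mod 4). r = 2×4×1 + 3×3×3 ≡ 11 (mod 12)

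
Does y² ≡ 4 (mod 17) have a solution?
By Euler's criterion: 4^{8} ≡ 1 (mod 17). Since this equals 1, 4 is a QR.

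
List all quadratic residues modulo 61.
QRs mod 61: {1, 3, 4, 5, 9, 12, 13, 14, 15, 16, 19, 20, 22, 25, 27, 34, 36, 39, 41, 42, 45, 46, 47, 48, 49, 52, 56, 57, 58, 60}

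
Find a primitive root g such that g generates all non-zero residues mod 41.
p - 1 = 40 has prime divisors 2, 5. h is a primitive root mod 41 iff h^(40/q) ≢ 1 (mod 41) for each such q.
h = 2: 2^20 ≡ 1, 2^8 ≡ 10 (mod 41); 2^20 ≡ 1, so not a primitive root.
h = 3: 3^20 ≡ 40, 3^8 ≡ 1 (mod 41); 3^8 ≡ 1, so not a primitive root.
h = 4: 4^20 ≡ 1, 4^8 ≡ 18 (mod 41); 4^20 ≡ 1, so not a primitive root.
h = 5: 5^20 ≡ 1, 5^8 ≡ 18 (mod 41); 5^20 ≡ 1, so not a primitive root.
h = 6: 6^20 ≡ 40, 6^8 ≡ 10 (mod 41); none is 1, so 6 has order 40 and is a primitive root.
The smallest primitive root mod 41 is g = 6.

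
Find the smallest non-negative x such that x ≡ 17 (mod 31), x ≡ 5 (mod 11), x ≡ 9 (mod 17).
3613

Using the Chinese Remainder Theorem:
M = product of moduli = 5797
For equation 1: M_1 = 187, 187 ≡ 1 (mod 31), inverse of 187 mod 31 is 1 (check: 1 × 1 = 1 ≡ 1 (mod 31))
For equation 2: M_2 = 527, 527 ≡ 10 (mod 11), inverse of 527 mod 11 is 10 (check: 10 × 10 = 100 ≡ 1 (mod 11))
For equation 3: M_3 = 341, 341 ≡ 1 (mod 17), inverse of 341 mod 17 is 1 (check: 1 × 1 = 1 ≡ 1 (mod 17))
Combine: x ≡ Σ r_i×M_i×(M_i⁻¹ mod m_i) = 17×187×1 + 5×527×10 + 9×341×1 = 3179 + 26350 + 3069 = 32598
32598 mod 5797 = 3613
x ≡ 3613 (mod 5797)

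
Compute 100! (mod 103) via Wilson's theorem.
(102)! = (100)! × (101) × (102) ≡ -1 (mod 103). So (100)! ≡ -1 × [(102)(101)]^(-1) ≡ 51 (mod 103)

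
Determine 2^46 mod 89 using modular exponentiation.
Using repeated squaring. 46 = 32 + 8 + 4 + 2 (binary 101110). Repeated squaring mod 89: 2^1 ≡ 2; 2^2 ≡ 2² = 4 ≡ 4; 2^4 ≡ 4² = 16 ≡ 16; 2^8 ≡ 16² = 256 ≡ 78; 2^16 ≡ 78² = 6084 ≡ 32; 2^32 ≡ 32² = 1024 ≡ 45. Multiply: 2^46 = 2^32 × 2^8 × 2^4 × 2^2 ≡ 45 × 78 × 16 × 4 (mod 89): 45 × 78 = 3510 ≡ 39; 39 × 16 = 624 ≡ 1; 1 × 4 = 4 ≡ 4. So 2^46 ≡ 4 (mod 89).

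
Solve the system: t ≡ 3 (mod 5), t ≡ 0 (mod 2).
M = 5 × 2 = 10. M₁ = 2, y₁ ≡ 3 (mod 5). M₂ = 5, y₂ ≡ 1 (mod 2). t = 3×2×3 + 0×5×1 ≡ 8 (mod 10)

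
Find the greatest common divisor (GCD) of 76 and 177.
1

Using the Euclidean algorithm:
76 = 0 × 177 + 76
177 = 2 × 76 + 25
76 = 3 × 25 + 1
25 = 25 × 1 + 0

GCD(76, 177) = 1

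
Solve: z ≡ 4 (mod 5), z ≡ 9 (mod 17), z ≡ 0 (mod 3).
M = 5 × 17 × 3 = 255. M₁ = 51, y₁ ≡ 1 (mod 5). M₂ = 15, y₂ ≡ 8 (mod 17). M₃ = 85, y₃ ≡ 1 (mod 3). z = 4×51×1 + 9×15×8 + 0×85×1 ≡ 9 (mod 255)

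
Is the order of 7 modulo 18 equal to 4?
No, the actual order is 3, not 4.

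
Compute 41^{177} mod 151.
131

Using successive squaring:
Binary expansion of 177: 10110001
Powers of 41 mod 151 (each is the square of the previous):
  41^1 ≡ 41 (mod 151)
  41^2 ≡ 41² = 1681 ≡ 20 (mod 151)
  41^4 ≡ 20² = 400 ≡ 98 (mod 151)
  41^8 ≡ 98² = 9604 ≡ 91 (mod 151)
  41^16 ≡ 91² = 8281 ≡ 127 (mod 151)
  41^32 ≡ 127² = 16129 ≡ 123 (mod 151)
  41^64 ≡ 123² = 15129 ≡ 29 (mod 151)
  41^128 ≡ 29² = 841 ≡ 86 (mod 151)
177 = 128 + 32 + 16 + 1, so 41^177 = 41^128 × 41^32 × 41^16 × 41^1 ≡ 86 × 123 × 127 × 41 (mod 151)
Multiplying step by step:
  86 × 123 = 10578 ≡ 8 (mod 151)
  8 × 127 = 1016 ≡ 110 (mod 151)
  110 × 41 = 4510 ≡ 131 (mod 151)
Result: 41^177 ≡ 131 (mod 151)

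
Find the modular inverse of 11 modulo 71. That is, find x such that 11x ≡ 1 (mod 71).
13

Using Extended Euclidean Algorithm:
gcd(11, 71) = 1
Bezout coefficients: 11 × 13 + 71 × -2 = 1
So 11 × 13 ≡ 1 (mod 71)
The inverse is 13 mod 71 = 13
Verification: 11 × 13 = 143 = 2 × 71 + 1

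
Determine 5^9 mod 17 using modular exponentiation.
9 = 8 + 1 (binary 1001). Repeated squaring mod 17: 5^1 ≡ 5; 5^2 ≡ 5² = 25 ≡ 8; 5^4 ≡ 8² = 64 ≡ 13; 5^8 ≡ 13² = 169 ≡ 16. Multiply: 5^9 = 5^8 × 5^1 ≡ 16 × 5 (mod 17): 16 × 5 = 80 ≡ 12. So 5^9 ≡ 12 (mod 17).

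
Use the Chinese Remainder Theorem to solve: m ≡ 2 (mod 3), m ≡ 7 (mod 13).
M = 3 × 13 = 39. M₁ = 13, y₁ ≡ 1 (mod 3). M₂ = 3, y₂ ≡ 9 (mod 13). m = 2×13×1 + 7×3×9 ≡ 20 (mod 39)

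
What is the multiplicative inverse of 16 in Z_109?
75

Using Extended Euclidean Algorithm:
gcd(16, 109) = 1
Bezout coefficients: 16 × -34 + 109 × 5 = 1
So 16 × -34 ≡ 1 (mod 109)
The inverse is -34 mod 109 = 75
Verification: 16 × 75 = 1200 = 11 × 109 + 1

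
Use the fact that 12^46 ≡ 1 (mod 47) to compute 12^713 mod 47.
By Fermat: 12^{46} ≡ 1 (mod 47). 713 ≡ 23 (mod 46). So 12^{713} ≡ 12^{23} ≡ 1 (mod 47)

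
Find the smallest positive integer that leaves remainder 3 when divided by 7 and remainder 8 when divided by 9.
M = 7 × 9 = 63. M₁ = 9, y₁ ≡ 4 (mod 7). M₂ = 7, y₂ ≡ 4 (mod 9). z = 3×9×4 + 8×7×4 ≡ 17 (mod 63). The smallest positive such number is 17.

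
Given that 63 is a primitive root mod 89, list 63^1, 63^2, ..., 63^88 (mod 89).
g^1, g^2, ..., g^{88} mod 89: {63, 53, 46, 50, 35, 69, 75, 8, 59, 68, 12, 44, 13, 18, 66, 64, 27, 10, 7, 85, 15, 55, 83, 67, 38, 80, 56, 57, 31, 84, 41, 2, 37, 17, 3, 11, 70, 49, 61, 16, 29, 47, 24, 88, 26, 36, 43, 39, 54, 20, 14, 81, 30, 21, 77, 45, 76, 71, 23, 25, 62, 79, 82, 4, 74, 34, 6, 22, 51, 9, 33, 32, 58, 5, 48, 87, 52, 72, 86, 78, 19, 40, 28, 73, 60, 42, 65, 1}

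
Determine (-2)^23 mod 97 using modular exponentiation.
Using repeated squaring. (-2) ≡ 95 (mod 97). 23 = 16 + 4 + 2 + 1 (binary 10111). Repeated squaring mod 97: 95^1 ≡ 95; 95^2 ≡ 95² = 9025 ≡ 4; 95^4 ≡ 4² = 16 ≡ 16; 95^8 ≡ 16² = 256 ≡ 62; 95^16 ≡ 62² = 3844 ≡ 61. Multiply: (-2)^23 ≡ 95^16 × 95^4 × 95^2 × 95^1 ≡ 61 × 16 × 4 × 95 (mod 97): 61 × 16 = 976 ≡ 6; 6 × 4 = 24 ≡ 24; 24 × 95 = 2280 ≡ 49. So (-2)^23 ≡ 49 (mod 97).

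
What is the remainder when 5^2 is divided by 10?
2 = 2 (binary 10). Repeated squaring mod 10: 5^1 ≡ 5; 5^2 ≡ 5² = 25 ≡ 5. So 5^2 ≡ 5 (mod 10).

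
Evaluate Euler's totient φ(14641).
13310

Prime factorization: 14641 = 11^4
Using the formula φ(n) = n × Π(1 - 1/p) for each prime factor p:
φ(14641) = 14641 × (1 - 1/11)
φ(14641) = 13310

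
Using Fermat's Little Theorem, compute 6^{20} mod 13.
3

By Fermat's Little Theorem, a^(p-1) ≡ 1 (mod p) for prime p and gcd(a, p) = 1
Here p = 13, so 6^12 ≡ 1 (mod 13)
We can reduce the exponent: 20 mod 12 = 8
So 6^20 ≡ 6^8 (mod 13)
Computing: 6^8 mod 13 = 3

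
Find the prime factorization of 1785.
3 × 5 × 7 × 17

Divide by primes starting from smallest:
1785 ÷ 3 = 595
595 ÷ 5 = 119
119 ÷ 7 = 17
17 ÷ 17 = 1

1785 = 3 × 5 × 7 × 17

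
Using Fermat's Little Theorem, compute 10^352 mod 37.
By Fermat: 10^{36} ≡ 1 (mod 37). 352 ≡ 28 (mod 36). So 10^{352} ≡ 10^{28} ≡ 10 (mod 37)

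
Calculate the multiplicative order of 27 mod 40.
Powers of 27 mod 40: 27^1≡27, 27^2≡9, 27^3≡3, 27^4≡1. Order = 4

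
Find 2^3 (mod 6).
3 = 2 + 1 (binary 11). Repeated squaring mod 6: 2^1 ≡ 2; 2^2 ≡ 2² = 4 ≡ 4. Multiply: 2^3 = 2^2 × 2^1 ≡ 4 × 2 (mod 6): 4 × 2 = 8 ≡ 2. So 2^3 ≡ 2 (mod 6).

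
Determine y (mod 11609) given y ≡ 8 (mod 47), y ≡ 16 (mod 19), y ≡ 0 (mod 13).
7293

Using the Chinese Remainder Theorem:
M = product of moduli = 11609
For equation 1: M_1 = 247, 247 ≡ 12 (mod 47), inverse of 247 mod 47 is 4 (check: 12 × 4 = 48 ≡ 1 (mod 47))
For equation 2: M_2 = 611, 611 ≡ 3 (mod 19), inverse of 611 mod 19 is 13 (check: 3 × 13 = 39 ≡ 1 (mod 19))
For equation 3: M_3 = 893, 893 ≡ 9 (mod 13), inverse of 893 mod 13 is 3 (check: 9 × 3 = 27 ≡ 1 (mod 13))
Combine: y ≡ Σ r_i×M_i×(M_i⁻¹ mod m_i) = 8×247×4 + 16×611×13 + 0×893×3 = 7904 + 127088 + 0 = 134992
134992 mod 11609 = 7293
y ≡ 7293 (mod 11609)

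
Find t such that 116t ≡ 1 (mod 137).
116^(-1) ≡ 13 (mod 137). Verification: 116 × 13 = 1508 ≡ 1 (mod 137)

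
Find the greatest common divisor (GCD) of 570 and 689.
1

Using the Euclidean algorithm:
570 = 0 × 689 + 570
689 = 1 × 570 + 119
570 = 4 × 119 + 94
119 = 1 × 94 + 25
94 = 3 × 25 + 19
25 = 1 × 19 + 6
19 = 3 × 6 + 1
6 = 6 × 1 + 0

GCD(570, 689) = 1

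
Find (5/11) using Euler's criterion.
(5/11) = 5^{5} mod 11 = 1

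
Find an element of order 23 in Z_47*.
2 has order 23 mod 47 since 2^{23} ≡ 1 (mod 47) and no smaller power works.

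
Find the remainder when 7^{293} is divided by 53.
By Fermat: 7^{52} ≡ 1 (mod 53). 293 = 5×52 + 33. So 7^{293} ≡ 7^{33} ≡ 29 (mod 53)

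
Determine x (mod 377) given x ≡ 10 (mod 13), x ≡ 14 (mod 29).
101

Using the Chinese Remainder Theorem:
M = product of moduli = 377
For equation 1: M_1 = 29, 29 ≡ 3 (mod 13), inverse of 29 mod 13 is 9 (check: 3 × 9 = 27 ≡ 1 (mod 13))
For equation 2: M_2 = 13, 13 ≡ 13 (mod 29), inverse of 13 mod 29 is 9 (check: 13 × 9 = 117 ≡ 1 (mod 29))
Combine: x ≡ Σ r_i×M_i×(M_i⁻¹ mod m_i) = 10×29×9 + 14×13×9 = 2610 + 1638 = 4248
4248 mod 377 = 101
x ≡ 101 (mod 377)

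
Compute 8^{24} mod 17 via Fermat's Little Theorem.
1

By Fermat's Little Theorem, a^(p-1) ≡ 1 (mod p) for prime p and gcd(a, p) = 1
Here p = 17, so 8^16 ≡ 1 (mod 17)
We can reduce the exponent: 24 mod 16 = 8
So 8^24 ≡ 8^8 (mod 17)
Computing: 8^8 mod 17 = 1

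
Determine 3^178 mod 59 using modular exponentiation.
Using Fermat: 3^{58} ≡ 1 (mod 59). 178 ≡ 4 (mod 58). So 3^{178} ≡ 3^{4} ≡ 22 (mod 59)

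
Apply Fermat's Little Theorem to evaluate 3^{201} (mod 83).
41

By Fermat's Little Theorem, a^(p-1) ≡ 1 (mod p) for prime p and gcd(a, p) = 1
Here p = 83, so 3^82 ≡ 1 (mod 83)
We can reduce the exponent: 201 mod 82 = 37
So 3^201 ≡ 3^37 (mod 83)
Computing: 3^37 mod 83 = 41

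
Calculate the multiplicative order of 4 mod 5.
Powers of 4 mod 5: 4^1≡4, 4^2≡1. Order = 2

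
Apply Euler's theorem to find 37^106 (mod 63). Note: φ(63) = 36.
By Euler: 37^{36} ≡ 1 (mod 63) since gcd(37, 63) = 1. 106 = 2×36 + 34. So 37^{106} ≡ 37^{34} ≡ 37 (mod 63)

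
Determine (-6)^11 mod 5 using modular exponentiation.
Using Fermat: (-6)^{4} ≡ 1 (mod 5). 11 ≡ 3 (mod 4). So (-6)^{11} ≡ (-6)^{3} ≡ 4 (mod 5)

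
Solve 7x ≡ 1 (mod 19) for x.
11

Using Extended Euclidean Algorithm:
gcd(7, 19) = 1
Bezout coefficients: 7 × -8 + 19 × 3 = 1
So 7 × -8 ≡ 1 (mod 19)
The inverse is -8 mod 19 = 11
Verification: 7 × 11 = 77 = 4 × 19 + 1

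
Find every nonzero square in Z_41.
QRs mod 41: {1, 2, 4, 5, 8, 9, 10, 16, 18, 20, 21, 23, 25, 31, 32, 33, 36, 37, 39, 40}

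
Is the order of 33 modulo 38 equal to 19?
No, the actual order is 18, not 19.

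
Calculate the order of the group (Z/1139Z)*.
1056

Prime factorization: 1139 = 17 × 67
Using the formula φ(n) = n × Π(1 - 1/p) for each prime factor p:
φ(1139) = 1139 × (1 - 1/17) × (1 - 1/67)
φ(1139) = 1056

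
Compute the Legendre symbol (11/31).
(11/31) = 11^{15} mod 31 = -1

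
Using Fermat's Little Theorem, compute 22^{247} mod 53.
30

By Fermat's Little Theorem, a^(p-1) ≡ 1 (mod p) for prime p and gcd(a, p) = 1
Here p = 53, so 22^52 ≡ 1 (mod 53)
We can reduce the exponent: 247 mod 52 = 39
So 22^247 ≡ 22^39 (mod 53)
Computing: 22^39 mod 53 = 30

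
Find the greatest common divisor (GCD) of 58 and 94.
2

Using the Euclidean algorithm:
58 = 0 × 94 + 58
94 = 1 × 58 + 36
58 = 1 × 36 + 22
36 = 1 × 22 + 14
22 = 1 × 14 + 8
14 = 1 × 8 + 6
8 = 1 × 6 + 2
6 = 3 × 2 + 0

GCD(58, 94) = 2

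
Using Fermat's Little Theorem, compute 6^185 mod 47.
By Fermat: 6^{46} ≡ 1 (mod 47). 185 = 4×46 + 1. So 6^{185} ≡ 6^{1} ≡ 6 (mod 47)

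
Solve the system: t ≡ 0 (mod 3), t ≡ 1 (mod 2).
M = 3 × 2 = 6. M₁ = 2, y₁ ≡ 2 (mod 3). M₂ = 3, y₂ ≡ 1 (mod 2). t = 0×2×2 + 1×3×1 ≡ 3 (mod 6)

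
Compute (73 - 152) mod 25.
21

(73 - 152) = -79
-79 mod 25 = 21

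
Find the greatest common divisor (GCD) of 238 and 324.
2

Using the Euclidean algorithm:
238 = 0 × 324 + 238
324 = 1 × 238 + 86
238 = 2 × 86 + 66
86 = 1 × 66 + 20
66 = 3 × 20 + 6
20 = 3 × 6 + 2
6 = 3 × 2 + 0

GCD(238, 324) = 2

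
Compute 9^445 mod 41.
Using Fermat: 9^{40} ≡ 1 (mod 41). 445 ≡ 5 (mod 40). So 9^{445} ≡ 9^{5} ≡ 9 (mod 41)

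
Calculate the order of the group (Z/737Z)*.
660

Prime factorization: 737 = 11 × 67
Using the formula φ(n) = n × Π(1 - 1/p) for each prime factor p:
φ(737) = 737 × (1 - 1/11) × (1 - 1/67)
φ(737) = 660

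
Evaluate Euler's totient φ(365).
288

Prime factorization: 365 = 5 × 73
Using the formula φ(n) = n × Π(1 - 1/p) for each prime factor p:
φ(365) = 365 × (1 - 1/5) × (1 - 1/73)
φ(365) = 288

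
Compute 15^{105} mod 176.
111

Using successive squaring:
Binary expansion of 105: 1101001
Powers of 15 mod 176 (each is the square of the previous):
  15^1 ≡ 15 (mod 176)
  15^2 ≡ 15² = 225 ≡ 49 (mod 176)
  15^4 ≡ 49² = 2401 ≡ 113 (mod 176)
  15^8 ≡ 113² = 12769 ≡ 97 (mod 176)
  15^16 ≡ 97² = 9409 ≡ 81 (mod 176)
  15^32 ≡ 81² = 6561 ≡ 49 (mod 176)
  15^64 ≡ 49² = 2401 ≡ 113 (mod 176)
105 = 64 + 32 + 8 + 1, so 15^105 = 15^64 × 15^32 × 15^8 × 15^1 ≡ 113 × 49 × 97 × 15 (mod 176)
Multiplying step by step:
  113 × 49 = 5537 ≡ 81 (mod 176)
  81 × 97 = 7857 ≡ 113 (mod 176)
  113 × 15 = 1695 ≡ 111 (mod 176)
Result: 15^105 ≡ 111 (mod 176)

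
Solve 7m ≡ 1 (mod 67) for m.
7^(-1) ≡ 48 (mod 67). Verification: 7 × 48 = 336 ≡ 1 (mod 67)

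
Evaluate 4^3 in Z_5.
3 = 2 + 1 (binary 11). Repeated squaring mod 5: 4^1 ≡ 4; 4^2 ≡ 4² = 16 ≡ 1. Multiply: 4^3 = 4^2 × 4^1 ≡ 1 × 4 (mod 5): 1 × 4 = 4 ≡ 4. So 4^3 ≡ 4 (mod 5).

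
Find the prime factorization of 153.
3^2 × 17

Divide by primes starting from smallest:
153 ÷ 3 = 51
51 ÷ 3 = 17
17 ÷ 17 = 1

153 = 3^2 × 17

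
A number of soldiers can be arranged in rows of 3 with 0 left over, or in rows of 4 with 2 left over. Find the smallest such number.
M = 3 × 4 = 12. M₁ = 4, y₁ ≡ 1 (mod 3). M₂ = 3, y₂ ≡ 3 (mod 4). n = 0×4×1 + 2×3×3 ≡ 6 (mod 12). The smallest positive such number is 6.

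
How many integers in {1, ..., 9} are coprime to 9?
6

Prime factorization: 9 = 3^2
Using the formula φ(n) = n × Π(1 - 1/p) for each prime factor p:
φ(9) = 9 × (1 - 1/3)
φ(9) = 6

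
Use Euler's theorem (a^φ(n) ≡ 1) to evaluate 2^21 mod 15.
By Euler: 2^{8} ≡ 1 (mod 15) since gcd(2, 15) = 1. 21 = 2×8 + 5. So 2^{21} ≡ 2^{5} ≡ 2 (mod 15)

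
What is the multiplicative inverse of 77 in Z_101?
77^(-1) ≡ 21 (mod 101). Verification: 77 × 21 = 1617 ≡ 1 (mod 101)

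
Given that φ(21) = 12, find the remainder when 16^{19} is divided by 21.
By Euler: 16^{12} ≡ 1 (mod 21) since gcd(16, 21) = 1. 19 = 1×12 + 7. So 16^{19} ≡ 16^{7} ≡ 16 (mod 21)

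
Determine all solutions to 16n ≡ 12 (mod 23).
18

Since gcd(16, 23) = 1 divides 12, a solution exists.
Multiply both sides by the inverse of 16 mod 23:
  16^(-1) mod 23 = 13
  x ≡ 13 × 12 ≡ 156 ≡ 18 (mod 23)
Verification: 16 × 18 = 288 = 12 × 23 + 12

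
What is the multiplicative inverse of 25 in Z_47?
32

Using Extended Euclidean Algorithm:
gcd(25, 47) = 1
Bezout coefficients: 25 × -15 + 47 × 8 = 1
So 25 × -15 ≡ 1 (mod 47)
The inverse is -15 mod 47 = 32
Verification: 25 × 32 = 800 = 17 × 47 + 1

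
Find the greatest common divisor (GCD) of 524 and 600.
4

Using the Euclidean algorithm:
524 = 0 × 600 + 524
600 = 1 × 524 + 76
524 = 6 × 76 + 68
76 = 1 × 68 + 8
68 = 8 × 8 + 4
8 = 2 × 4 + 0

GCD(524, 600) = 4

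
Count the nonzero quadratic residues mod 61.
For prime 61, there are (p-1)/2 = (61-1)/2 = 30 quadratic residues (excluding 0).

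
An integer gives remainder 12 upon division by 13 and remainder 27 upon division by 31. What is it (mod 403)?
M = 13 × 31 = 403. M₁ = 31, y₁ ≡ 8 (mod 13). M₂ = 13, y₂ ≡ 12 (mod 31). y = 12×31×8 + 27×13×12 ≡ 337 (mod 403). The smallest positive such number is 337.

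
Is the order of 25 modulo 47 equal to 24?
No, the actual order is 23, not 24.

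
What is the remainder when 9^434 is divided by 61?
Using Fermat: 9^{60} ≡ 1 (mod 61). 434 ≡ 14 (mod 60). So 9^{434} ≡ 9^{14} ≡ 34 (mod 61)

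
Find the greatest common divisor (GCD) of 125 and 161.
1

Using the Euclidean algorithm:
125 = 0 × 161 + 125
161 = 1 × 125 + 36
125 = 3 × 36 + 17
36 = 2 × 17 + 2
17 = 8 × 2 + 1
2 = 2 × 1 + 0

GCD(125, 161) = 1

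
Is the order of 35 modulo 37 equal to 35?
No, the actual order is 36, not 35.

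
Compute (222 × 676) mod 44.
32

(222 × 676) = 150072
150072 mod 44 = 32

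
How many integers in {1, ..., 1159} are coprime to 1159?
1080

Prime factorization: 1159 = 19 × 61
Using the formula φ(n) = n × Π(1 - 1/p) for each prime factor p:
φ(1159) = 1159 × (1 - 1/19) × (1 - 1/61)
φ(1159) = 1080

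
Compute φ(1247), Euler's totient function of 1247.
1176

Prime factorization: 1247 = 29 × 43
Using the formula φ(n) = n × Π(1 - 1/p) for each prime factor p:
φ(1247) = 1247 × (1 - 1/29) × (1 - 1/43)
φ(1247) = 1176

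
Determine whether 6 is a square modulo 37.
By Euler's criterion: 6^{18} ≡ 36 (mod 37). Since this equals -1 (≡ 36), 6 is not a QR.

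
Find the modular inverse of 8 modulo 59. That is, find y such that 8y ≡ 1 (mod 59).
37

Using Extended Euclidean Algorithm:
gcd(8, 59) = 1
Bezout coefficients: 8 × -22 + 59 × 3 = 1
So 8 × -22 ≡ 1 (mod 59)
The inverse is -22 mod 59 = 37
Verification: 8 × 37 = 296 = 5 × 59 + 1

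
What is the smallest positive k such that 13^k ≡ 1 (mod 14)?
Powers of 13 mod 14: 13^1≡13, 13^2≡1. Order = 2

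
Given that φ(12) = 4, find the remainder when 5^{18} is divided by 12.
By Euler: 5^{4} ≡ 1 (mod 12) since gcd(5, 12) = 1. 18 = 4×4 + 2. So 5^{18} ≡ 5^{2} ≡ 1 (mod 12)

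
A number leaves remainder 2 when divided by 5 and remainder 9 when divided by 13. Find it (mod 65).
M = 5 × 13 = 65. M₁ = 13, y₁ ≡ 2 (mod 5). M₂ = 5, y₂ ≡ 8 (mod 13). n = 2×13×2 + 9×5×8 ≡ 22 (mod 65)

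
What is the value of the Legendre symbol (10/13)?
(10/13) = 10^{6} mod 13 = 1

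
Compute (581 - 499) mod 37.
8

(581 - 499) = 82
82 mod 37 = 8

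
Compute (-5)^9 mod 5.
(-5) ≡ 0 (mod 5). 9 = 8 + 1 (binary 1001). Repeated squaring mod 5: 0^1 ≡ 0; 0^2 ≡ 0² = 0 ≡ 0; 0^4 ≡ 0² = 0 ≡ 0; 0^8 ≡ 0² = 0 ≡ 0. Multiply: (-5)^9 ≡ 0^8 × 0^1 ≡ 0 × 0 (mod 5): 0 × 0 = 0 ≡ 0. So (-5)^9 ≡ 0 (mod 5).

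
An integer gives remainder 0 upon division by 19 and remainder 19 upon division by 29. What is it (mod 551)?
M = 19 × 29 = 551. M₁ = 29, y₁ ≡ 2 (mod 19). M₂ = 19, y₂ ≡ 26 (mod 29). x = 0×29×2 + 19×19×26 ≡ 19 (mod 551). The smallest positive such number is 19.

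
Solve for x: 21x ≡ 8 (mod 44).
36

Since gcd(21, 44) = 1 divides 8, a solution exists.
Multiply both sides by the inverse of 21 mod 44:
  21^(-1) mod 44 = 21
  x ≡ 21 × 8 ≡ 168 ≡ 36 (mod 44)
Verification: 21 × 36 = 756 = 17 × 44 + 8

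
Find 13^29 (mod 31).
Using repeated squaring. 29 = 16 + 8 + 4 + 1 (binary 11101). Repeated squaring mod 31: 13^1 ≡ 13; 13^2 ≡ 13² = 169 ≡ 14; 13^4 ≡ 14² = 196 ≡ 10; 13^8 ≡ 10² = 100 ≡ 7; 13^16 ≡ 7² = 49 ≡ 18. Multiply: 13^29 = 13^16 × 13^8 × 13^4 × 13^1 ≡ 18 × 7 × 10 × 13 (mod 31): 18 × 7 = 126 ≡ 2; 2 × 10 = 20 ≡ 20; 20 × 13 = 260 ≡ 12. So 13^29 ≡ 12 (mod 31).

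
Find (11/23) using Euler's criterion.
(11/23) = 11^{11} mod 23 = -1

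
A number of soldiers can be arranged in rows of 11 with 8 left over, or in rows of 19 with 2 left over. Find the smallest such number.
M = 11 × 19 = 209. M₁ = 19, y₁ ≡ 7 (mod 11). M₂ = 11, y₂ ≡ 7 (mod 19). n = 8×19×7 + 2×11×7 ≡ 173 (mod 209). The smallest positive such number is 173.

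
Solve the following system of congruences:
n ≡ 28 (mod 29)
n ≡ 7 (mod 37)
1043

Using the Chinese Remainder Theorem:
M = product of moduli = 1073
For equation 1: M_1 = 37, 37 ≡ 8 (mod 29), inverse of 37 mod 29 is 11 (check: 8 × 11 = 88 ≡ 1 (mod 29))
For equation 2: M_2 = 29, 29 ≡ 29 (mod 37), inverse of 29 mod 37 is 23 (check: 29 × 23 = 667 ≡ 1 (mod 37))
Combine: n ≡ Σ r_i×M_i×(M_i⁻¹ mod m_i) = 28×37×11 + 7×29×23 = 11396 + 4669 = 16065
16065 mod 1073 = 1043
n ≡ 1043 (mod 1073)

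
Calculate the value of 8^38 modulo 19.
Using Fermat: 8^{18} ≡ 1 (mod 19). 38 ≡ 2 (mod 18). So 8^{38} ≡ 8^{2} ≡ 7 (mod 19)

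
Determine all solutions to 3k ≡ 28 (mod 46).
40

Since gcd(3, 46) = 1 divides 28, a solution exists.
Multiply both sides by the inverse of 3 mod 46:
  3^(-1) mod 46 = 31
  x ≡ 31 × 28 ≡ 868 ≡ 40 (mod 46)
Verification: 3 × 40 = 120 = 2 × 46 + 28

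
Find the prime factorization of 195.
3 × 5 × 13

Divide by primes starting from smallest:
195 ÷ 3 = 65
65 ÷ 5 = 13
13 ÷ 13 = 1

195 = 3 × 5 × 13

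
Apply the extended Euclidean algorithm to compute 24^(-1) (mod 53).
Extended GCD: 24(-11) + 53(5) = 1. So 24^(-1) ≡ 42 ≡ 42 (mod 53). Verify: 24 × 42 = 1008 ≡ 1 (mod 53)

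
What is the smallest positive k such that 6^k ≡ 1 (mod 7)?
Powers of 6 mod 7: 6^1≡6, 6^2≡1. Order = 2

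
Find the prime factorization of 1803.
3 × 601

Divide by primes starting from smallest:
1803 ÷ 3 = 601
601 ÷ 601 = 1

1803 = 3 × 601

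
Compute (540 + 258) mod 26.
18

(540 + 258) = 798
798 mod 26 = 18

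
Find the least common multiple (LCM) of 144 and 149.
21456

First find GCD(144, 149) using the Euclidean algorithm:
144 = 0 × 149 + 144
149 = 1 × 144 + 5
144 = 28 × 5 + 4
5 = 1 × 4 + 1
4 = 4 × 1 + 0
GCD(144, 149) = 1

LCM formula: LCM(a, b) = (a × b) / GCD(a, b)
LCM(144, 149) = (144 × 149) / 1
LCM(144, 149) = 21456 / 1
LCM(144, 149) = 21456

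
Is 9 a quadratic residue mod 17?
By Euler's criterion: 9^{8} ≡ 1 (mod 17). Since this equals 1, 9 is a QR.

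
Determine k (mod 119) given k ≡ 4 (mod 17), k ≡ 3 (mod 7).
38

Using the Chinese Remainder Theorem:
M = product of moduli = 119
For equation 1: M_1 = 7, 7 ≡ 7 (mod 17), inverse of 7 mod 17 is 5 (check: 7 × 5 = 35 ≡ 1 (mod 17))
For equation 2: M_2 = 17, 17 ≡ 3 (mod 7), inverse of 17 mod 7 is 5 (check: 3 × 5 = 15 ≡ 1 (mod 7))
Combine: k ≡ Σ r_i×M_i×(M_i⁻¹ mod m_i) = 4×7×5 + 3×17×5 = 140 + 255 = 395
395 mod 119 = 38
k ≡ 38 (mod 119)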